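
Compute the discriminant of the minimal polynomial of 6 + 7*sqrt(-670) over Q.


The element 6 + 7*sqrt(-670) has minimal polynomial:
x^2 - 12*x + 32866
Discriminant = (-12)^2 - 4*(32866)
= 144 - 131464
= -131320

-131320


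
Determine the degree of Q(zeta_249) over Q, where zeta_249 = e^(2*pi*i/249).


The degree equals Euler's totient phi(249).
249 = 3 * 83
phi(249) = 164

164


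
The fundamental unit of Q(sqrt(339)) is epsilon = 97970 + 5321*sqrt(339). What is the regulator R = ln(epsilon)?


epsilon = 97970 + 5321*sqrt(339)
= 195940.0000
R = ln(195940.0000)
= 12.1856

12.1856


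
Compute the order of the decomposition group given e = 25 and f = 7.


|D_P| = e * f
= 25 * 7
= 175

175


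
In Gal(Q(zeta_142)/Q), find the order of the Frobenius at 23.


The Frobenius at p in Gal(Q(zeta_n)/Q) = (Z/nZ)* is the class of p, so its order is ord_142(23), the smallest k >= 1 with 23^k = 1 mod 142.
n = 142 = 2 * 71, phi(142) = 70; the order divides phi(n).
Divisors of 70: 1, 2, 5, 7, 10, 14, 35, 70
Repeated squaring mod 142: 23^1 = 23, 23^2 = 103, 23^4 = 101, 23^8 = 119, 23^16 = 103, 23^32 = 101, 23^64 = 119
Test divisors in increasing order:
  k=1: 23^1 = 23 mod 142
  k=2: 23^2 = 103 mod 142
  k=5: 23^5 = 101 * 23 = 51 mod 142
  k=7: 23^7 = 101 * 103 * 23 = 141 mod 142
  k=10: 23^10 = 119 * 103 = 45 mod 142
  k=14: 23^14 = 119 * 101 * 103 = 1 mod 142  <- first divisor giving 1
Order = 14

14


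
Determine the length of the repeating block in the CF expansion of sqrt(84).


Run the CF algorithm for sqrt(84).
a_0 = floor(sqrt(84)) = 9; set m_0=0, q_0=1.
Recurrence: m' = q*a - m,  q' = (d - m'^2)/q,  a' = floor((a_0 + m')/q').
  step 1: m=9, q=3, a=6
  step 2: m=9, q=1, a=18
a_2 = 2*a_0 = 18, so the period closes here.
sqrt(84) = [9; 6, 18]
Period length = 2

2


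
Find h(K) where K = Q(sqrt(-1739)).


K = Q(sqrt(-1739)). d mod 4 = 1, so D = disc(K) = d = -1739
h(K) equals the number of primitive reduced positive-definite forms (a, b, c) = a*x^2 + b*x*y + c*y^2 with b^2 - 4ac = D,
where reduced means |b| <= a <= c, with b >= 0 whenever |b| = a or a = c, and primitive means gcd(a, b, c) = 1.
Reduced forces 3a^2 <= |D| = 1739, so 1 <= a <= 24; b must have the parity of D, and c = (b^2 - D)/(4a) must be an integer >= a.
Enumerate a = 1..24, b in [-a, a]:
  a=1: (1, 1, 435)  [1]
  a=2: none
  a=3: (3, -1, 145), (3, 1, 145)  [2]
  a=4: none
  a=5: (5, -1, 87), (5, 1, 87)  [2]
  a=6: none
  a=7: (7, -5, 63), (7, 5, 63)  [2]
  a=8: none
  a=9: (9, -5, 49), (9, 5, 49)  [2]
  a=10..12: none
  a=13: (13, -9, 35), (13, 9, 35)  [2]
  a=14: none
  a=15: (15, -11, 31), (15, -1, 29), (15, 1, 29), (15, 11, 31)  [4]
  a=16..18: none
  a=19: (19, -3, 23), (19, 3, 23)  [2]
  a=20: none
  a=21: (21, -19, 25), (21, 5, 21), (21, 19, 25)  [3]
  a=22..24: none
Total reduced forms: 1 + 2 + 2 + 2 + 2 + 2 + 4 + 2 + 3 = 20
h = 20

20


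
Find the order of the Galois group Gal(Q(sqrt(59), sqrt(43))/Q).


The 2 square roots of distinct primes are multiplicatively independent over Q,
so [K:Q] = 2^2 and Gal(K/Q) is isomorphic to (Z/2Z)^2.
|Gal| = 2^2 = 4

4


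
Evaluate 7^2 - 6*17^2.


x^2 - d*y^2
= 7^2 - 6*17^2
= 49 - 1734
= -1685

-1685


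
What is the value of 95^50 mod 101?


p = 101 is prime and the exponent is (p-1)/2 = 50, so by Euler's criterion 95^50 = (95/101) = +1 or -1 mod 101.
Compute by square-and-multiply:
  50 = 32 + 16 + 2 (binary 110010)
  Repeated squaring mod 101: 95^1 = 95, 95^2 = 36, 95^4 = 84, 95^8 = 87, 95^16 = 95, 95^32 = 36
  95^50 = 95^32 * 95^16 * 95^2 = 36 * 95 * 36 mod 101
    36 * 95 = 3420 = 87 mod 101
    87 * 36 = 3132 = 1 mod 101
  95^50 = 1 mod 101
Result 1: 95 is a quadratic residue mod 101.
95^50 mod 101 = 1

1


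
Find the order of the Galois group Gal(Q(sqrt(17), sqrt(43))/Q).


The 2 square roots of distinct primes are multiplicatively independent over Q,
so [K:Q] = 2^2 and Gal(K/Q) is isomorphic to (Z/2Z)^2.
|Gal| = 2^2 = 4

4


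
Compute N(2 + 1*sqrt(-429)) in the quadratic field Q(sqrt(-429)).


N(a + b*sqrt(d)) = a^2 - d*b^2
= (2)^2 - (-429)*(1)^2
= 4 + 429
= 433

433


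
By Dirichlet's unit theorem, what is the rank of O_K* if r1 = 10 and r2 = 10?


By Dirichlet's unit theorem:
rank = r1 + r2 - 1
= 10 + 10 - 1
= 19

19


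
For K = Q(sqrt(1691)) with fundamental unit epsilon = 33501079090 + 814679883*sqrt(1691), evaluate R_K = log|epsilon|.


epsilon = 33501079090 + 814679883*sqrt(1691)
= 6.7002e+10
R = ln(6.7002e+10)
= 24.9280

24.9280


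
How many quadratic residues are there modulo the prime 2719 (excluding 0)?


For prime p, the number of non-zero quadratic residues is (p-1)/2.
= (2719-1)/2
= 1359

1359


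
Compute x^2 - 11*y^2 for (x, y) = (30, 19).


x^2 - d*y^2
= 30^2 - 11*19^2
= 900 - 3971
= -3071

-3071


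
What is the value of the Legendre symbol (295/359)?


p = 359 is prime, so compute (295/359) with the reciprocity algorithm (Jacobi-symbol steps: pull out 2s via (2/n), flip via reciprocity, reduce):
  reciprocity: (295/359) -> -(359/295)
  reduce: (64/295)
  pull out 2: (2/295) = +1  (since 295 mod 8 = 7)
  pull out 2: (2/295) = +1  (since 295 mod 8 = 7)
  pull out 2: (2/295) = +1  (since 295 mod 8 = 7)
  pull out 2: (2/295) = +1  (since 295 mod 8 = 7)
  pull out 2: (2/295) = +1  (since 295 mod 8 = 7)
  pull out 2: (2/295) = +1  (since 295 mod 8 = 7)
  (1/295) = 1
Product of signs = -1
(295/359) = -1

-1


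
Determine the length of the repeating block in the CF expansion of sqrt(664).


Run the CF algorithm for sqrt(664).
a_0 = floor(sqrt(664)) = 25; set m_0=0, q_0=1.
Recurrence: m' = q*a - m,  q' = (d - m'^2)/q,  a' = floor((a_0 + m')/q').
  step 1: m=25, q=39, a=1
  step 2: m=14, q=12, a=3
  step 3: m=22, q=15, a=3
  step 4: m=23, q=9, a=5
  step 5: m=22, q=20, a=2
  step 6: m=18, q=17, a=2
  step 7: m=16, q=24, a=1
  step 8: m=8, q=25, a=1
  step 9: m=17, q=15, a=2
  step 10: m=13, q=33, a=1
  step 11: m=20, q=8, a=5
  step 12: m=20, q=33, a=1
  step 13: m=13, q=15, a=2
  step 14: m=17, q=25, a=1
  step 15: m=8, q=24, a=1
  step 16: m=16, q=17, a=2
  step 17: m=18, q=20, a=2
  step 18: m=22, q=9, a=5
  step 19: m=23, q=15, a=3
  step 20: m=22, q=12, a=3
  step 21: m=14, q=39, a=1
  step 22: m=25, q=1, a=50
a_22 = 2*a_0 = 50, so the period closes here.
sqrt(664) = [25; 1, 3, 3, 5, 2, 2, 1, 1, 2, 1, 5, 1, 2, 1, 1, 2, 2, 5, 3, 3, 1, 50]
Period length = 22

22


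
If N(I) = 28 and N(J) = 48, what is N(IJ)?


N(IJ) = N(I) * N(J)
= 28 * 48
= 1344

1344


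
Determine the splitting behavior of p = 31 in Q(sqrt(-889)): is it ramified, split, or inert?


K = Q(sqrt(-889)). Since d mod 4 = 3, disc(K) = -3556.
Check p | disc: -3556 mod 31 = 9.
p does not divide disc. Compute Legendre symbol (d/p):
10^((31-1)/2) mod 31 = 1
(d/p) = 1, so p splits: (p) = P*P' with e=1, f=1, g=2.
Therefore p is split.

split


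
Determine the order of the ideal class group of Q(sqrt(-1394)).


K = Q(sqrt(-1394)). d mod 4 = 2, so D = disc(K) = 4d = -5576
h(K) equals the number of primitive reduced positive-definite forms (a, b, c) = a*x^2 + b*x*y + c*y^2 with b^2 - 4ac = D,
where reduced means |b| <= a <= c, with b >= 0 whenever |b| = a or a = c, and primitive means gcd(a, b, c) = 1.
Reduced forces 3a^2 <= |D| = 5576, so 1 <= a <= 43; b must have the parity of D, and c = (b^2 - D)/(4a) must be an integer >= a.
Enumerate a = 1..43, b in [-a, a]:
  a=1: (1, 0, 1394)  [1]
  a=2: (2, 0, 697)  [1]
  a=3: (3, -2, 465), (3, 2, 465)  [2]
  a=4: none
  a=5: (5, -2, 279), (5, 2, 279)  [2]
  a=6: (6, -4, 233), (6, 4, 233)  [2]
  a=7..8: none
  a=9: (9, -2, 155), (9, 2, 155)  [2]
  a=10: (10, -8, 141), (10, 8, 141)  [2]
  a=11: (11, -10, 129), (11, 10, 129)  [2]
  a=12: none
  a=13: (13, -12, 110), (13, 12, 110)  [2]
  a=14: none
  a=15: (15, -8, 94), (15, -2, 93), (15, 2, 93), (15, 8, 94)  [4]
  a=16: none
  a=17: (17, 0, 82)  [1]
  a=18: (18, -16, 81), (18, 16, 81)  [2]
  a=19..21: none
  a=22: (22, -12, 65), (22, 12, 65)  [2]
  a=23: (23, -6, 61), (23, 6, 61)  [2]
  a=24: none
  a=25: (25, -18, 59), (25, 18, 59)  [2]
  a=26: (26, -12, 55), (26, 12, 55)  [2]
  a=27: (27, -16, 54), (27, 16, 54)  [2]
  a=28..29: none
  a=30: (30, -28, 53), (30, -8, 47), (30, 8, 47), (30, 28, 53)  [4]
  a=31: (31, -2, 45), (31, 2, 45)  [2]
  a=32: none
  a=33: (33, -32, 50), (33, -10, 43), (33, 10, 43), (33, 32, 50)  [4]
  a=34: (34, 0, 41)  [1]
  a=35..36: none
  a=37: (37, -14, 39), (37, 14, 39)  [2]
  a=38: none
  a=39: (39, -38, 45), (39, 38, 45)  [2]
  a=40..43: none
Total reduced forms: 1 + 1 + 2 + 2 + 2 + 2 + 2 + 2 + 2 + 4 + 1 + 2 + 2 + 2 + 2 + 2 + 2 + 4 + 2 + 4 + 1 + 2 + 2 = 48
h = 48

48


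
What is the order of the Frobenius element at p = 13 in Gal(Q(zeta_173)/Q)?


The Frobenius at p in Gal(Q(zeta_n)/Q) = (Z/nZ)* is the class of p, so its order is ord_173(13), the smallest k >= 1 with 13^k = 1 mod 173.
n = 173 = 173, phi(173) = 172; the order divides phi(n).
Divisors of 172: 1, 2, 4, 43, 86, 172
Repeated squaring mod 173: 13^1 = 13, 13^2 = 169, 13^4 = 16, 13^8 = 83, 13^16 = 142, 13^32 = 96, 13^64 = 47, 13^128 = 133
Test divisors in increasing order:
  k=1: 13^1 = 13 mod 173
  k=2: 13^2 = 169 mod 173
  k=4: 13^4 = 16 mod 173
  k=43: 13^43 = 96 * 83 * 169 * 13 = 172 mod 173
  k=86: 13^86 = 47 * 142 * 16 * 169 = 1 mod 173  <- first divisor giving 1
Order = 86

86


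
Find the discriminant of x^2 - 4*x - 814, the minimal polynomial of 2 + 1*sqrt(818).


The element 2 + 1*sqrt(818) has minimal polynomial:
x^2 - 4*x - 814
Discriminant = (-4)^2 - 4*(-814)
= 16 + 3256
= 3272

3272


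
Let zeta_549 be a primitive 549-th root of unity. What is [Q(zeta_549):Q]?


The degree equals Euler's totient phi(549).
549 = 3^2 * 61
phi(549) = 360

360


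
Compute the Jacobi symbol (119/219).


Compute (119/219) via quadratic reciprocity:
  reciprocity: (119/219) -> -(219/119)
  reduce: (100/119)
  pull out 2: (2/119) = +1  (since 119 mod 8 = 7)
  pull out 2: (2/119) = +1  (since 119 mod 8 = 7)
  reciprocity: (25/119) -> +(119/25)
  reduce: (19/25)
  reciprocity: (19/25) -> +(25/19)
  reduce: (6/19)
  pull out 2: (2/19) = -1  (since 19 mod 8 = 3)
  reciprocity: (3/19) -> -(19/3)
  reduce: (1/3)
  (1/3) = 1
Product of signs = -1

-1


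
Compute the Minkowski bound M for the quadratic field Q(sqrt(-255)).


d = -255, d mod 4 = 1, so disc(K) = d = -255; |disc(K)| = 255
Imaginary quadratic field, so n = 2, s = r2 = 1, r1 = 0
M = (n!/n^n) * (4/pi)^s * sqrt(|disc(K)|) = (2!/2^2) * (4/pi)^1 * sqrt(255)
= 0.5 * 1.273240 * 15.968719
= 10.1660

10.1660


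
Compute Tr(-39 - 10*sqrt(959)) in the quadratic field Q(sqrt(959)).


Tr(a + b*sqrt(d)) = (a + b*sqrt(d)) + (a - b*sqrt(d)) = 2a
= 2 * (-39)
= -78

-78


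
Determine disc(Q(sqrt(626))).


For K = Q(sqrt(d)) with d squarefree: disc(K) = d if d = 1 mod 4, and disc(K) = 4d if d = 2 or 3 mod 4.
Here d = 626, and d mod 4 = 2.
d = 2 mod 4, not 1 (O_K = Z[sqrt(d)]), so disc(K) = 4d = 4 * (626) = 2504

2504


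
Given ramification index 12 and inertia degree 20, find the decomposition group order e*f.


|D_P| = e * f
= 12 * 20
= 240

240


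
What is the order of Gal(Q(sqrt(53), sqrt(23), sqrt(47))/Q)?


The 3 square roots of distinct primes are multiplicatively independent over Q,
so [K:Q] = 2^3 and Gal(K/Q) is isomorphic to (Z/2Z)^3.
|Gal| = 2^3 = 8

8


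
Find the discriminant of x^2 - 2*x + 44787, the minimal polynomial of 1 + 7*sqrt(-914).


The element 1 + 7*sqrt(-914) has minimal polynomial:
x^2 - 2*x + 44787
Discriminant = (-2)^2 - 4*(44787)
= 4 - 179148
= -179144

-179144


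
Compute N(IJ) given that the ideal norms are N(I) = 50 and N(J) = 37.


N(IJ) = N(I) * N(J)
= 50 * 37
= 1850

1850


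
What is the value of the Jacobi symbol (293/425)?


Compute (293/425) via quadratic reciprocity:
  reciprocity: (293/425) -> +(425/293)
  reduce: (132/293)
  pull out 2: (2/293) = -1  (since 293 mod 8 = 5)
  pull out 2: (2/293) = -1  (since 293 mod 8 = 5)
  reciprocity: (33/293) -> +(293/33)
  reduce: (29/33)
  reciprocity: (29/33) -> +(33/29)
  reduce: (4/29)
  pull out 2: (2/29) = -1  (since 29 mod 8 = 5)
  pull out 2: (2/29) = -1  (since 29 mod 8 = 5)
  (1/29) = 1
Product of signs = 1

1


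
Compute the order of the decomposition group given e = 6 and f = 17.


|D_P| = e * f
= 6 * 17
= 102

102


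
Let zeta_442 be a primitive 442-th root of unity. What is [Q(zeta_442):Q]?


The degree equals Euler's totient phi(442).
442 = 2 * 13 * 17
phi(442) = 192

192


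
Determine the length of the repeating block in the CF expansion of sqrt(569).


Run the CF algorithm for sqrt(569).
a_0 = floor(sqrt(569)) = 23; set m_0=0, q_0=1.
Recurrence: m' = q*a - m,  q' = (d - m'^2)/q,  a' = floor((a_0 + m')/q').
  step 1: m=23, q=40, a=1
  step 2: m=17, q=7, a=5
  step 3: m=18, q=35, a=1
  step 4: m=17, q=8, a=5
  step 5: m=23, q=5, a=9
  step 6: m=22, q=17, a=2
  step 7: m=12, q=25, a=1
  step 8: m=13, q=16, a=2
  step 9: m=19, q=13, a=3
  step 10: m=20, q=13, a=3
  step 11: m=19, q=16, a=2
  step 12: m=13, q=25, a=1
  step 13: m=12, q=17, a=2
  step 14: m=22, q=5, a=9
  step 15: m=23, q=8, a=5
  step 16: m=17, q=35, a=1
  step 17: m=18, q=7, a=5
  step 18: m=17, q=40, a=1
  step 19: m=23, q=1, a=46
a_19 = 2*a_0 = 46, so the period closes here.
sqrt(569) = [23; 1, 5, 1, 5, 9, 2, 1, 2, 3, 3, 2, 1, 2, 9, 5, 1, 5, 1, 46]
Period length = 19

19


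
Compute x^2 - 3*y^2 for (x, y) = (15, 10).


x^2 - d*y^2
= 15^2 - 3*10^2
= 225 - 300
= -75

-75


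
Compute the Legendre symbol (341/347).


p = 347 is prime, so compute (341/347) with the reciprocity algorithm (Jacobi-symbol steps: pull out 2s via (2/n), flip via reciprocity, reduce):
  reciprocity: (341/347) -> +(347/341)
  reduce: (6/341)
  pull out 2: (2/341) = -1  (since 341 mod 8 = 5)
  reciprocity: (3/341) -> +(341/3)
  reduce: (2/3)
  pull out 2: (2/3) = -1  (since 3 mod 8 = 3)
  (1/3) = 1
Product of signs = 1
(341/347) = 1

1


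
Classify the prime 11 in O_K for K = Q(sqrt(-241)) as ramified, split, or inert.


K = Q(sqrt(-241)). Since d mod 4 = 3, disc(K) = -964.
Check p | disc: -964 mod 11 = 4.
p does not divide disc. Compute Legendre symbol (d/p):
1^((11-1)/2) mod 11 = 1
(d/p) = 1, so p splits: (p) = P*P' with e=1, f=1, g=2.
Therefore p is split.

split


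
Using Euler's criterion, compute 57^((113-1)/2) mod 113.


p = 113 is prime and the exponent is (p-1)/2 = 56, so by Euler's criterion 57^56 = (57/113) = +1 or -1 mod 113.
Compute by square-and-multiply:
  56 = 32 + 16 + 8 (binary 111000)
  Repeated squaring mod 113: 57^1 = 57, 57^2 = 85, 57^4 = 106, 57^8 = 49, 57^16 = 28, 57^32 = 106
  57^56 = 57^32 * 57^16 * 57^8 = 106 * 28 * 49 mod 113
    106 * 28 = 2968 = 30 mod 113
    30 * 49 = 1470 = 1 mod 113
  57^56 = 1 mod 113
Result 1: 57 is a quadratic residue mod 113.
57^56 mod 113 = 1

1


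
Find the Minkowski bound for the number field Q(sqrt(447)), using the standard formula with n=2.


d = 447, d mod 4 = 3, so disc(K) = 4d = 1788; |disc(K)| = 1788
Real quadratic field, so n = 2, s = r2 = 0, r1 = 2
M = (n!/n^n) * (4/pi)^s * sqrt(|disc(K)|) = (2!/2^2) * (4/pi)^0 * sqrt(1788)
= 0.5 * 1.000000 * 42.284749
= 21.1424

21.1424


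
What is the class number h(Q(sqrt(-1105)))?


K = Q(sqrt(-1105)). d mod 4 = 3, so D = disc(K) = 4d = -4420
h(K) equals the number of primitive reduced positive-definite forms (a, b, c) = a*x^2 + b*x*y + c*y^2 with b^2 - 4ac = D,
where reduced means |b| <= a <= c, with b >= 0 whenever |b| = a or a = c, and primitive means gcd(a, b, c) = 1.
Reduced forces 3a^2 <= |D| = 4420, so 1 <= a <= 38; b must have the parity of D, and c = (b^2 - D)/(4a) must be an integer >= a.
Enumerate a = 1..38, b in [-a, a]:
  a=1: (1, 0, 1105)  [1]
  a=2: (2, 2, 553)  [1]
  a=3..4: none
  a=5: (5, 0, 221)  [1]
  a=6: none
  a=7: (7, -2, 158), (7, 2, 158)  [2]
  a=8..9: none
  a=10: (10, 10, 113)  [1]
  a=11..12: none
  a=13: (13, 0, 85)  [1]
  a=14: (14, -2, 79), (14, 2, 79)  [2]
  a=15..16: none
  a=17: (17, 0, 65)  [1]
  a=18: none
  a=19: (19, -8, 59), (19, 8, 59)  [2]
  a=20..25: none
  a=26: (26, 26, 49)  [1]
  a=27..33: none
  a=34: (34, 34, 41)  [1]
  a=35: (35, -30, 38), (35, 30, 38)  [2]
  a=36..38: none
Total reduced forms: 1 + 1 + 1 + 2 + 1 + 1 + 2 + 1 + 2 + 1 + 1 + 2 = 16
h = 16

16


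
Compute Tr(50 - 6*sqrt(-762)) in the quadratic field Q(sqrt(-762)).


Tr(a + b*sqrt(d)) = (a + b*sqrt(d)) + (a - b*sqrt(d)) = 2a
= 2 * (50)
= 100

100


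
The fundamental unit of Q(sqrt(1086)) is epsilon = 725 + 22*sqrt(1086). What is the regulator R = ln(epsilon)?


epsilon = 725 + 22*sqrt(1086)
= 1449.9993
R = ln(1449.9993)
= 7.2793

7.2793


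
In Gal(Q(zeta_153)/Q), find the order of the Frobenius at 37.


The Frobenius at p in Gal(Q(zeta_n)/Q) = (Z/nZ)* is the class of p, so its order is ord_153(37), the smallest k >= 1 with 37^k = 1 mod 153.
n = 153 = 3^2 * 17, phi(153) = 96; the order divides phi(n).
Divisors of 96: 1, 2, 3, 4, 6, 8, 12, 16, 24, 32, 48, 96
Repeated squaring mod 153: 37^1 = 37, 37^2 = 145, 37^4 = 64, 37^8 = 118, 37^16 = 1, 37^32 = 1, 37^64 = 1
Test divisors in increasing order:
  k=1: 37^1 = 37 mod 153
  k=2: 37^2 = 145 mod 153
  k=3: 37^3 = 145 * 37 = 10 mod 153
  k=4: 37^4 = 64 mod 153
  k=6: 37^6 = 64 * 145 = 100 mod 153
  k=8: 37^8 = 118 mod 153
  k=12: 37^12 = 118 * 64 = 55 mod 153
  k=16: 37^16 = 1 mod 153  <- first divisor giving 1
Order = 16

16


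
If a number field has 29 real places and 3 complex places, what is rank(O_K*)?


By Dirichlet's unit theorem:
rank = r1 + r2 - 1
= 29 + 3 - 1
= 31

31


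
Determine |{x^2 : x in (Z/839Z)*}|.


For prime p, the number of non-zero quadratic residues is (p-1)/2.
= (839-1)/2
= 419

419


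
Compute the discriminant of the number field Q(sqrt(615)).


For K = Q(sqrt(d)) with d squarefree: disc(K) = d if d = 1 mod 4, and disc(K) = 4d if d = 2 or 3 mod 4.
Here d = 615, and d mod 4 = 3.
d = 3 mod 4, not 1 (O_K = Z[sqrt(d)]), so disc(K) = 4d = 4 * (615) = 2460

2460


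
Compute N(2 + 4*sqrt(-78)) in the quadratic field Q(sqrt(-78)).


N(a + b*sqrt(d)) = a^2 - d*b^2
= (2)^2 - (-78)*(4)^2
= 4 + 1248
= 1252

1252


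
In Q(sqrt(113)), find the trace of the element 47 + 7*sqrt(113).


Tr(a + b*sqrt(d)) = (a + b*sqrt(d)) + (a - b*sqrt(d)) = 2a
= 2 * (47)
= 94

94


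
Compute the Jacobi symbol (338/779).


Compute (338/779) via quadratic reciprocity:
  pull out 2: (2/779) = -1  (since 779 mod 8 = 3)
  reciprocity: (169/779) -> +(779/169)
  reduce: (103/169)
  reciprocity: (103/169) -> +(169/103)
  reduce: (66/103)
  pull out 2: (2/103) = +1  (since 103 mod 8 = 7)
  reciprocity: (33/103) -> +(103/33)
  reduce: (4/33)
  pull out 2: (2/33) = +1  (since 33 mod 8 = 1)
  pull out 2: (2/33) = +1  (since 33 mod 8 = 1)
  (1/33) = 1
Product of signs = -1

-1


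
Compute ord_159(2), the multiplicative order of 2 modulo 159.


We want ord_159(2), the smallest k >= 1 with 2^k = 1 mod 159.
n = 159 = 3 * 53, phi(159) = 104; the order divides phi(n).
Divisors of 104: 1, 2, 4, 8, 13, 26, 52, 104
Repeated squaring mod 159: 2^1 = 2, 2^2 = 4, 2^4 = 16, 2^8 = 97, 2^16 = 28, 2^32 = 148, 2^64 = 121
Test divisors in increasing order:
  k=1: 2^1 = 2 mod 159
  k=2: 2^2 = 4 mod 159
  k=4: 2^4 = 16 mod 159
  k=8: 2^8 = 97 mod 159
  k=13: 2^13 = 97 * 16 * 2 = 83 mod 159
  k=26: 2^26 = 28 * 97 * 4 = 52 mod 159
  k=52: 2^52 = 148 * 28 * 16 = 1 mod 159  <- first divisor giving 1
Order = 52

52


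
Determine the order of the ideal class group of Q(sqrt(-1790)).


K = Q(sqrt(-1790)). d mod 4 = 2, so D = disc(K) = 4d = -7160
h(K) equals the number of primitive reduced positive-definite forms (a, b, c) = a*x^2 + b*x*y + c*y^2 with b^2 - 4ac = D,
where reduced means |b| <= a <= c, with b >= 0 whenever |b| = a or a = c, and primitive means gcd(a, b, c) = 1.
Reduced forces 3a^2 <= |D| = 7160, so 1 <= a <= 48; b must have the parity of D, and c = (b^2 - D)/(4a) must be an integer >= a.
Enumerate a = 1..48, b in [-a, a]:
  a=1: (1, 0, 1790)  [1]
  a=2: (2, 0, 895)  [1]
  a=3: (3, -2, 597), (3, 2, 597)  [2]
  a=4: none
  a=5: (5, 0, 358)  [1]
  a=6: (6, -4, 299), (6, 4, 299)  [2]
  a=7: (7, -6, 257), (7, 6, 257)  [2]
  a=8: none
  a=9: (9, -2, 199), (9, 2, 199)  [2]
  a=10: (10, 0, 179)  [1]
  a=11: (11, -10, 165), (11, 10, 165)  [2]
  a=12: none
  a=13: (13, -4, 138), (13, 4, 138)  [2]
  a=14: (14, -8, 129), (14, 8, 129)  [2]
  a=15: (15, -10, 121), (15, 10, 121)  [2]
  a=16..17: none
  a=18: (18, -16, 103), (18, 16, 103)  [2]
  a=19..20: none
  a=21: (21, -20, 90), (21, -8, 86), (21, 8, 86), (21, 20, 90)  [4]
  a=22: (22, -12, 83), (22, 12, 83)  [2]
  a=23: (23, -4, 78), (23, 4, 78)  [2]
  a=24..25: none
  a=26: (26, -4, 69), (26, 4, 69)  [2]
  a=27: (27, -20, 70), (27, 20, 70)  [2]
  a=28..29: none
  a=30: (30, -20, 63), (30, 20, 63)  [2]
  a=31: (31, -30, 65), (31, 30, 65)  [2]
  a=32: none
  a=33: (33, -32, 62), (33, -10, 55), (33, 10, 55), (33, 32, 62)  [4]
  a=34: none
  a=35: (35, -20, 54), (35, 20, 54)  [2]
  a=36..38: none
  a=39: (39, -22, 49), (39, -4, 46), (39, 4, 46), (39, 22, 49)  [4]
  a=40..41: none
  a=42: (42, -20, 45), (42, -8, 43), (42, 8, 43), (42, 20, 45)  [4]
  a=43..48: none
Total reduced forms: 1 + 1 + 2 + 1 + 2 + 2 + 2 + 1 + 2 + 2 + 2 + 2 + 2 + 4 + 2 + 2 + 2 + 2 + 2 + 2 + 4 + 2 + 4 + 4 = 52
h = 52

52


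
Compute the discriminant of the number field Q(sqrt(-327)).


For K = Q(sqrt(d)) with d squarefree: disc(K) = d if d = 1 mod 4, and disc(K) = 4d if d = 2 or 3 mod 4.
Here d = -327, and d mod 4 = 1.
d = 1 mod 4 (O_K = Z[(1+sqrt(d))/2]), so disc(K) = d = -327

-327


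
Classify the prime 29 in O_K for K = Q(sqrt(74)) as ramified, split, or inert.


K = Q(sqrt(74)). Since d mod 4 = 2, disc(K) = 296.
Check p | disc: 296 mod 29 = 6.
p does not divide disc. Compute Legendre symbol (d/p):
16^((29-1)/2) mod 29 = 1
(d/p) = 1, so p splits: (p) = P*P' with e=1, f=1, g=2.
Therefore p is split.

split


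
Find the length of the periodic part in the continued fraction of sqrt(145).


Run the CF algorithm for sqrt(145).
a_0 = floor(sqrt(145)) = 12; set m_0=0, q_0=1.
Recurrence: m' = q*a - m,  q' = (d - m'^2)/q,  a' = floor((a_0 + m')/q').
  step 1: m=12, q=1, a=24
a_1 = 2*a_0 = 24, so the period closes here.
sqrt(145) = [12; 24]
Period length = 1

1


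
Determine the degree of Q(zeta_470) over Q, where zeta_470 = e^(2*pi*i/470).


The degree equals Euler's totient phi(470).
470 = 2 * 5 * 47
phi(470) = 184

184


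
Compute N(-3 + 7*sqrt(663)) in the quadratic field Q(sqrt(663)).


N(a + b*sqrt(d)) = a^2 - d*b^2
= (-3)^2 - (663)*(7)^2
= 9 - 32487
= -32478

-32478


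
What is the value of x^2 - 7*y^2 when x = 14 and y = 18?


x^2 - d*y^2
= 14^2 - 7*18^2
= 196 - 2268
= -2072

-2072


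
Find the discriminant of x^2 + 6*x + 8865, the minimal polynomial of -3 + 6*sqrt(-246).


The element -3 + 6*sqrt(-246) has minimal polynomial:
x^2 + 6*x + 8865
Discriminant = (6)^2 - 4*(8865)
= 36 - 35460
= -35424

-35424


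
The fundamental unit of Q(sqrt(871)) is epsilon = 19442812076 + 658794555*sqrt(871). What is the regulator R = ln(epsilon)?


epsilon = 19442812076 + 658794555*sqrt(871)
= 3.8886e+10
R = ln(3.8886e+10)
= 24.3839

24.3839


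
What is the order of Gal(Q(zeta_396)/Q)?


|Gal(Q(zeta_396)/Q)| = phi(396)
= 120

120


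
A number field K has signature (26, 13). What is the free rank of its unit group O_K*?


By Dirichlet's unit theorem:
rank = r1 + r2 - 1
= 26 + 13 - 1
= 38

38


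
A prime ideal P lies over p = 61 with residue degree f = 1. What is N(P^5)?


N(P^a) = p^(a*f)
= 61^(5*1)
= 61^5
= 844596301

844596301


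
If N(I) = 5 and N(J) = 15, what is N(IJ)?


N(IJ) = N(I) * N(J)
= 5 * 15
= 75

75


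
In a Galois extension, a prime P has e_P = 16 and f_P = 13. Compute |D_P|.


|D_P| = e * f
= 16 * 13
= 208

208


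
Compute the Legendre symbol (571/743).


p = 743 is prime, so compute (571/743) with the reciprocity algorithm (Jacobi-symbol steps: pull out 2s via (2/n), flip via reciprocity, reduce):
  reciprocity: (571/743) -> -(743/571)
  reduce: (172/571)
  pull out 2: (2/571) = -1  (since 571 mod 8 = 3)
  pull out 2: (2/571) = -1  (since 571 mod 8 = 3)
  reciprocity: (43/571) -> -(571/43)
  reduce: (12/43)
  pull out 2: (2/43) = -1  (since 43 mod 8 = 3)
  pull out 2: (2/43) = -1  (since 43 mod 8 = 3)
  reciprocity: (3/43) -> -(43/3)
  reduce: (1/3)
  (1/3) = 1
Product of signs = -1
(571/743) = -1

-1


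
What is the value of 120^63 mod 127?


p = 127 is prime and the exponent is (p-1)/2 = 63, so by Euler's criterion 120^63 = (120/127) = +1 or -1 mod 127.
Compute by square-and-multiply:
  63 = 32 + 16 + 8 + 4 + 2 + 1 (binary 111111)
  Repeated squaring mod 127: 120^1 = 120, 120^2 = 49, 120^4 = 115, 120^8 = 17, 120^16 = 35, 120^32 = 82
  120^63 = 120^32 * 120^16 * 120^8 * 120^4 * 120^2 * 120^1 = 82 * 35 * 17 * 115 * 49 * 120 mod 127
    82 * 35 = 2870 = 76 mod 127
    76 * 17 = 1292 = 22 mod 127
    22 * 115 = 2530 = 117 mod 127
    117 * 49 = 5733 = 18 mod 127
    18 * 120 = 2160 = 1 mod 127
  120^63 = 1 mod 127
Result 1: 120 is a quadratic residue mod 127.
120^63 mod 127 = 1

1


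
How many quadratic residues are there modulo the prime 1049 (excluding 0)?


For prime p, the number of non-zero quadratic residues is (p-1)/2.
= (1049-1)/2
= 524

524


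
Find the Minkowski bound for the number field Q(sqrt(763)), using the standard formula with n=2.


d = 763, d mod 4 = 3, so disc(K) = 4d = 3052; |disc(K)| = 3052
Real quadratic field, so n = 2, s = r2 = 0, r1 = 2
M = (n!/n^n) * (4/pi)^s * sqrt(|disc(K)|) = (2!/2^2) * (4/pi)^0 * sqrt(3052)
= 0.5 * 1.000000 * 55.244909
= 27.6225

27.6225


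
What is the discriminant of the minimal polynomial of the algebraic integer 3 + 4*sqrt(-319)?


The element 3 + 4*sqrt(-319) has minimal polynomial:
x^2 - 6*x + 5113
Discriminant = (-6)^2 - 4*(5113)
= 36 - 20452
= -20416

-20416


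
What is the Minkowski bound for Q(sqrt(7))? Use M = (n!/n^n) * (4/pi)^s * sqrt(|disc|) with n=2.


d = 7, d mod 4 = 3, so disc(K) = 4d = 28; |disc(K)| = 28
Real quadratic field, so n = 2, s = r2 = 0, r1 = 2
M = (n!/n^n) * (4/pi)^s * sqrt(|disc(K)|) = (2!/2^2) * (4/pi)^0 * sqrt(28)
= 0.5 * 1.000000 * 5.291503
= 2.6458

2.6458


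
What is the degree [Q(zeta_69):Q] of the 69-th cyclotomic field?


The degree equals Euler's totient phi(69).
69 = 3 * 23
phi(69) = 44

44


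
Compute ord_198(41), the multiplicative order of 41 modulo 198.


We want ord_198(41), the smallest k >= 1 with 41^k = 1 mod 198.
n = 198 = 2 * 3^2 * 11, phi(198) = 60; the order divides phi(n).
Divisors of 60: 1, 2, 3, 4, 5, 6, 10, 12, 15, 20, 30, 60
Repeated squaring mod 198: 41^1 = 41, 41^2 = 97, 41^4 = 103, 41^8 = 115, 41^16 = 157, 41^32 = 97
Test divisors in increasing order:
  k=1: 41^1 = 41 mod 198
  k=2: 41^2 = 97 mod 198
  k=3: 41^3 = 97 * 41 = 17 mod 198
  k=4: 41^4 = 103 mod 198
  k=5: 41^5 = 103 * 41 = 65 mod 198
  k=6: 41^6 = 103 * 97 = 91 mod 198
  k=10: 41^10 = 115 * 97 = 67 mod 198
  k=12: 41^12 = 115 * 103 = 163 mod 198
  k=15: 41^15 = 115 * 103 * 97 * 41 = 197 mod 198
  k=20: 41^20 = 157 * 103 = 133 mod 198
  k=30: 41^30 = 157 * 115 * 103 * 97 = 1 mod 198  <- first divisor giving 1
Order = 30

30


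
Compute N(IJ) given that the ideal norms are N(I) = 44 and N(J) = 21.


N(IJ) = N(I) * N(J)
= 44 * 21
= 924

924


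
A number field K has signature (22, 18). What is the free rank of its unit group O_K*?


By Dirichlet's unit theorem:
rank = r1 + r2 - 1
= 22 + 18 - 1
= 39

39


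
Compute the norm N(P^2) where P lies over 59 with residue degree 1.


N(P^a) = p^(a*f)
= 59^(2*1)
= 59^2
= 3481

3481


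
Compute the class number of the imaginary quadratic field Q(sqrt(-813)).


K = Q(sqrt(-813)). d mod 4 = 3, so D = disc(K) = 4d = -3252
h(K) equals the number of primitive reduced positive-definite forms (a, b, c) = a*x^2 + b*x*y + c*y^2 with b^2 - 4ac = D,
where reduced means |b| <= a <= c, with b >= 0 whenever |b| = a or a = c, and primitive means gcd(a, b, c) = 1.
Reduced forces 3a^2 <= |D| = 3252, so 1 <= a <= 32; b must have the parity of D, and c = (b^2 - D)/(4a) must be an integer >= a.
Enumerate a = 1..32, b in [-a, a]:
  a=1: (1, 0, 813)  [1]
  a=2: (2, 2, 407)  [1]
  a=3: (3, 0, 271)  [1]
  a=4..5: none
  a=6: (6, 6, 137)  [1]
  a=7..10: none
  a=11: (11, -2, 74), (11, 2, 74)  [2]
  a=12..18: none
  a=19: (19, -4, 43), (19, 4, 43)  [2]
  a=20..21: none
  a=22: (22, -2, 37), (22, 2, 37)  [2]
  a=23..28: none
  a=29: (29, -24, 33), (29, 24, 33)  [2]
  a=30..32: none
Total reduced forms: 1 + 1 + 1 + 1 + 2 + 2 + 2 + 2 = 12
h = 12

12


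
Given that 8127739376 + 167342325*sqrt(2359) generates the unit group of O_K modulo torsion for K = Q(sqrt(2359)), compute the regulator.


epsilon = 8127739376 + 167342325*sqrt(2359)
= 1.6255e+10
R = ln(1.6255e+10)
= 23.5117

23.5117


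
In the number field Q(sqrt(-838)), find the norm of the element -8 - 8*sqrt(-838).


N(a + b*sqrt(d)) = a^2 - d*b^2
= (-8)^2 - (-838)*(-8)^2
= 64 + 53632
= 53696

53696


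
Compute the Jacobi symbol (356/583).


Compute (356/583) via quadratic reciprocity:
  pull out 2: (2/583) = +1  (since 583 mod 8 = 7)
  pull out 2: (2/583) = +1  (since 583 mod 8 = 7)
  reciprocity: (89/583) -> +(583/89)
  reduce: (49/89)
  reciprocity: (49/89) -> +(89/49)
  reduce: (40/49)
  pull out 2: (2/49) = +1  (since 49 mod 8 = 1)
  pull out 2: (2/49) = +1  (since 49 mod 8 = 1)
  pull out 2: (2/49) = +1  (since 49 mod 8 = 1)
  reciprocity: (5/49) -> +(49/5)
  reduce: (4/5)
  pull out 2: (2/5) = -1  (since 5 mod 8 = 5)
  pull out 2: (2/5) = -1  (since 5 mod 8 = 5)
  (1/5) = 1
Product of signs = 1

1


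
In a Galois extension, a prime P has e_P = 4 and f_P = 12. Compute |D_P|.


|D_P| = e * f
= 4 * 12
= 48

48


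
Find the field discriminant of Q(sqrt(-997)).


For K = Q(sqrt(d)) with d squarefree: disc(K) = d if d = 1 mod 4, and disc(K) = 4d if d = 2 or 3 mod 4.
Here d = -997, and d mod 4 = 3.
d = 3 mod 4, not 1 (O_K = Z[sqrt(d)]), so disc(K) = 4d = 4 * (-997) = -3988

-3988


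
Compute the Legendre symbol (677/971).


p = 971 is prime, so compute (677/971) with the reciprocity algorithm (Jacobi-symbol steps: pull out 2s via (2/n), flip via reciprocity, reduce):
  reciprocity: (677/971) -> +(971/677)
  reduce: (294/677)
  pull out 2: (2/677) = -1  (since 677 mod 8 = 5)
  reciprocity: (147/677) -> +(677/147)
  reduce: (89/147)
  reciprocity: (89/147) -> +(147/89)
  reduce: (58/89)
  pull out 2: (2/89) = +1  (since 89 mod 8 = 1)
  reciprocity: (29/89) -> +(89/29)
  reduce: (2/29)
  pull out 2: (2/29) = -1  (since 29 mod 8 = 5)
  (1/29) = 1
Product of signs = 1
(677/971) = 1

1


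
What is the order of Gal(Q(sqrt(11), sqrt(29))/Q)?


The 2 square roots of distinct primes are multiplicatively independent over Q,
so [K:Q] = 2^2 and Gal(K/Q) is isomorphic to (Z/2Z)^2.
|Gal| = 2^2 = 4

4


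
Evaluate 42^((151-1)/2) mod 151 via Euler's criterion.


p = 151 is prime and the exponent is (p-1)/2 = 75, so by Euler's criterion 42^75 = (42/151) = +1 or -1 mod 151.
Compute by square-and-multiply:
  75 = 64 + 8 + 2 + 1 (binary 1001011)
  Repeated squaring mod 151: 42^1 = 42, 42^2 = 103, 42^4 = 39, 42^8 = 11, 42^16 = 121, 42^32 = 145, 42^64 = 36
  42^75 = 42^64 * 42^8 * 42^2 * 42^1 = 36 * 11 * 103 * 42 mod 151
    36 * 11 = 396 = 94 mod 151
    94 * 103 = 9682 = 18 mod 151
    18 * 42 = 756 = 1 mod 151
  42^75 = 1 mod 151
Result 1: 42 is a quadratic residue mod 151.
42^75 mod 151 = 1

1


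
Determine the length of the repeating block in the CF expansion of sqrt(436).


Run the CF algorithm for sqrt(436).
a_0 = floor(sqrt(436)) = 20; set m_0=0, q_0=1.
Recurrence: m' = q*a - m,  q' = (d - m'^2)/q,  a' = floor((a_0 + m')/q').
  step 1: m=20, q=36, a=1
  step 2: m=16, q=5, a=7
  step 3: m=19, q=15, a=2
  step 4: m=11, q=21, a=1
  step 5: m=10, q=16, a=1
  step 6: m=6, q=25, a=1
  step 7: m=19, q=3, a=13
  step 8: m=20, q=12, a=3
  step 9: m=16, q=15, a=2
  step 10: m=14, q=16, a=2
  step 11: m=18, q=7, a=5
  step 12: m=17, q=21, a=1
  step 13: m=4, q=20, a=1
  step 14: m=16, q=9, a=4
  step 15: m=20, q=4, a=10
  step 16: m=20, q=9, a=4
  step 17: m=16, q=20, a=1
  step 18: m=4, q=21, a=1
  step 19: m=17, q=7, a=5
  step 20: m=18, q=16, a=2
  step 21: m=14, q=15, a=2
  step 22: m=16, q=12, a=3
  step 23: m=20, q=3, a=13
  step 24: m=19, q=25, a=1
  step 25: m=6, q=16, a=1
  step 26: m=10, q=21, a=1
  step 27: m=11, q=15, a=2
  step 28: m=19, q=5, a=7
  step 29: m=16, q=36, a=1
  step 30: m=20, q=1, a=40
a_30 = 2*a_0 = 40, so the period closes here.
sqrt(436) = [20; 1, 7, 2, 1, 1, 1, 13, 3, 2, 2, 5, 1, 1, 4, 10, 4, 1, 1, 5, 2, 2, 3, 13, 1, 1, 1, 2, 7, 1, 40]
Period length = 30

30


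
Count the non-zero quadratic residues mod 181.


For prime p, the number of non-zero quadratic residues is (p-1)/2.
= (181-1)/2
= 90

90


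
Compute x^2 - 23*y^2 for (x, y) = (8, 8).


x^2 - d*y^2
= 8^2 - 23*8^2
= 64 - 1472
= -1408

-1408


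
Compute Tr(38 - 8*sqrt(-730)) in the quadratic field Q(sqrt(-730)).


Tr(a + b*sqrt(d)) = (a + b*sqrt(d)) + (a - b*sqrt(d)) = 2a
= 2 * (38)
= 76

76


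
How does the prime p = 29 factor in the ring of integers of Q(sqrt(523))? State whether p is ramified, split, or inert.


K = Q(sqrt(523)). Since d mod 4 = 3, disc(K) = 2092.
Check p | disc: 2092 mod 29 = 4.
p does not divide disc. Compute Legendre symbol (d/p):
1^((29-1)/2) mod 29 = 1
(d/p) = 1, so p splits: (p) = P*P' with e=1, f=1, g=2.
Therefore p is split.

split


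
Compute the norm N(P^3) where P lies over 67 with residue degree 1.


N(P^a) = p^(a*f)
= 67^(3*1)
= 67^3
= 300763

300763


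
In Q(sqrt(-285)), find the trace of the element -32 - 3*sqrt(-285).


Tr(a + b*sqrt(d)) = (a + b*sqrt(d)) + (a - b*sqrt(d)) = 2a
= 2 * (-32)
= -64

-64


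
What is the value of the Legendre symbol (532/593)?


p = 593 is prime, so compute (532/593) with the reciprocity algorithm (Jacobi-symbol steps: pull out 2s via (2/n), flip via reciprocity, reduce):
  pull out 2: (2/593) = +1  (since 593 mod 8 = 1)
  pull out 2: (2/593) = +1  (since 593 mod 8 = 1)
  reciprocity: (133/593) -> +(593/133)
  reduce: (61/133)
  reciprocity: (61/133) -> +(133/61)
  reduce: (11/61)
  reciprocity: (11/61) -> +(61/11)
  reduce: (6/11)
  pull out 2: (2/11) = -1  (since 11 mod 8 = 3)
  reciprocity: (3/11) -> -(11/3)
  reduce: (2/3)
  pull out 2: (2/3) = -1  (since 3 mod 8 = 3)
  (1/3) = 1
Product of signs = -1
(532/593) = -1

-1


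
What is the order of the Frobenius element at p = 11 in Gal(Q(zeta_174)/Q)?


The Frobenius at p in Gal(Q(zeta_n)/Q) = (Z/nZ)* is the class of p, so its order is ord_174(11), the smallest k >= 1 with 11^k = 1 mod 174.
n = 174 = 2 * 3 * 29, phi(174) = 56; the order divides phi(n).
Divisors of 56: 1, 2, 4, 7, 8, 14, 28, 56
Repeated squaring mod 174: 11^1 = 11, 11^2 = 121, 11^4 = 25, 11^8 = 103, 11^16 = 169, 11^32 = 25
Test divisors in increasing order:
  k=1: 11^1 = 11 mod 174
  k=2: 11^2 = 121 mod 174
  k=4: 11^4 = 25 mod 174
  k=7: 11^7 = 25 * 121 * 11 = 41 mod 174
  k=8: 11^8 = 103 mod 174
  k=14: 11^14 = 103 * 25 * 121 = 115 mod 174
  k=28: 11^28 = 169 * 103 * 25 = 1 mod 174  <- first divisor giving 1
Order = 28

28


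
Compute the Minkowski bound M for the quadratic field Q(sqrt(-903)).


d = -903, d mod 4 = 1, so disc(K) = d = -903; |disc(K)| = 903
Imaginary quadratic field, so n = 2, s = r2 = 1, r1 = 0
M = (n!/n^n) * (4/pi)^s * sqrt(|disc(K)|) = (2!/2^2) * (4/pi)^1 * sqrt(903)
= 0.5 * 1.273240 * 30.049958
= 19.1304

19.1304


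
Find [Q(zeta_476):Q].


The degree equals Euler's totient phi(476).
476 = 2^2 * 7 * 17
phi(476) = 192

192


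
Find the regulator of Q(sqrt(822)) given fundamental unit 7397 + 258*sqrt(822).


epsilon = 7397 + 258*sqrt(822)
= 14793.9999
R = ln(14793.9999)
= 9.6020

9.6020


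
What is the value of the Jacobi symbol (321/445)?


Compute (321/445) via quadratic reciprocity:
  reciprocity: (321/445) -> +(445/321)
  reduce: (124/321)
  pull out 2: (2/321) = +1  (since 321 mod 8 = 1)
  pull out 2: (2/321) = +1  (since 321 mod 8 = 1)
  reciprocity: (31/321) -> +(321/31)
  reduce: (11/31)
  reciprocity: (11/31) -> -(31/11)
  reduce: (9/11)
  reciprocity: (9/11) -> +(11/9)
  reduce: (2/9)
  pull out 2: (2/9) = +1  (since 9 mod 8 = 1)
  (1/9) = 1
Product of signs = -1

-1


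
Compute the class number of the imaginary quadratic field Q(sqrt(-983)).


K = Q(sqrt(-983)). d mod 4 = 1, so D = disc(K) = d = -983
h(K) equals the number of primitive reduced positive-definite forms (a, b, c) = a*x^2 + b*x*y + c*y^2 with b^2 - 4ac = D,
where reduced means |b| <= a <= c, with b >= 0 whenever |b| = a or a = c, and primitive means gcd(a, b, c) = 1.
Reduced forces 3a^2 <= |D| = 983, so 1 <= a <= 18; b must have the parity of D, and c = (b^2 - D)/(4a) must be an integer >= a.
Enumerate a = 1..18, b in [-a, a]:
  a=1: (1, 1, 246)  [1]
  a=2: (2, -1, 123), (2, 1, 123)  [2]
  a=3: (3, -1, 82), (3, 1, 82)  [2]
  a=4: (4, -3, 62), (4, 3, 62)  [2]
  a=5: none
  a=6: (6, -5, 42), (6, -1, 41), (6, 1, 41), (6, 5, 42)  [4]
  a=7: (7, -5, 36), (7, 5, 36)  [2]
  a=8: (8, -3, 31), (8, 3, 31)  [2]
  a=9: (9, -5, 28), (9, 5, 28)  [2]
  a=10..11: none
  a=12: (12, -11, 23), (12, -5, 21), (12, 5, 21), (12, 11, 23)  [4]
  a=13: none
  a=14: (14, -9, 19), (14, -5, 18), (14, 5, 18), (14, 9, 19)  [4]
  a=15: none
  a=16: (16, -13, 18), (16, 13, 18)  [2]
  a=17..18: none
Total reduced forms: 1 + 2 + 2 + 2 + 4 + 2 + 2 + 2 + 4 + 4 + 2 = 27
h = 27

27


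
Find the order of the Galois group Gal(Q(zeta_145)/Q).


|Gal(Q(zeta_145)/Q)| = phi(145)
= 112

112


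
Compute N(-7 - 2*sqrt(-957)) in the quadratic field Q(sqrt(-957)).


N(a + b*sqrt(d)) = a^2 - d*b^2
= (-7)^2 - (-957)*(-2)^2
= 49 + 3828
= 3877

3877


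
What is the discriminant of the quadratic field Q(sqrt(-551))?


For K = Q(sqrt(d)) with d squarefree: disc(K) = d if d = 1 mod 4, and disc(K) = 4d if d = 2 or 3 mod 4.
Here d = -551, and d mod 4 = 1.
d = 1 mod 4 (O_K = Z[(1+sqrt(d))/2]), so disc(K) = d = -551

-551


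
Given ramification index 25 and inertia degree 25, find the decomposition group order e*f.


|D_P| = e * f
= 25 * 25
= 625

625


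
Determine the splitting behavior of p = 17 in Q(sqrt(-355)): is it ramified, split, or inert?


K = Q(sqrt(-355)). Since d mod 4 = 1, disc(K) = -355.
Check p | disc: -355 mod 17 = 2.
p does not divide disc. Compute Legendre symbol (d/p):
2^((17-1)/2) mod 17 = 1
(d/p) = 1, so p splits: (p) = P*P' with e=1, f=1, g=2.
Therefore p is split.

split


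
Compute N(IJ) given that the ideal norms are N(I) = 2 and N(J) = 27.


N(IJ) = N(I) * N(J)
= 2 * 27
= 54

54


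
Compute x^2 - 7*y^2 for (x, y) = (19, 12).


x^2 - d*y^2
= 19^2 - 7*12^2
= 361 - 1008
= -647

-647


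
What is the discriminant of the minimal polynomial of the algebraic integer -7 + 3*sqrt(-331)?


The element -7 + 3*sqrt(-331) has minimal polynomial:
x^2 + 14*x + 3028
Discriminant = (14)^2 - 4*(3028)
= 196 - 12112
= -11916

-11916


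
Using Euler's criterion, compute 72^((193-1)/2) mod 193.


p = 193 is prime and the exponent is (p-1)/2 = 96, so by Euler's criterion 72^96 = (72/193) = +1 or -1 mod 193.
Compute by square-and-multiply:
  96 = 64 + 32 (binary 1100000)
  Repeated squaring mod 193: 72^1 = 72, 72^2 = 166, 72^4 = 150, 72^8 = 112, 72^16 = 192, 72^32 = 1, 72^64 = 1
  72^96 = 72^64 * 72^32 = 1 * 1 mod 193
    1 * 1 = 1 = 1 mod 193
  72^96 = 1 mod 193
Result 1: 72 is a quadratic residue mod 193.
72^96 mod 193 = 1

1


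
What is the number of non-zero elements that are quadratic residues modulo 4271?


For prime p, the number of non-zero quadratic residues is (p-1)/2.
= (4271-1)/2
= 2135

2135


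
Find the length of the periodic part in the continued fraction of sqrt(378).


Run the CF algorithm for sqrt(378).
a_0 = floor(sqrt(378)) = 19; set m_0=0, q_0=1.
Recurrence: m' = q*a - m,  q' = (d - m'^2)/q,  a' = floor((a_0 + m')/q').
  step 1: m=19, q=17, a=2
  step 2: m=15, q=9, a=3
  step 3: m=12, q=26, a=1
  step 4: m=14, q=7, a=4
  step 5: m=14, q=26, a=1
  step 6: m=12, q=9, a=3
  step 7: m=15, q=17, a=2
  step 8: m=19, q=1, a=38
a_8 = 2*a_0 = 38, so the period closes here.
sqrt(378) = [19; 2, 3, 1, 4, 1, 3, 2, 38]
Period length = 8

8
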